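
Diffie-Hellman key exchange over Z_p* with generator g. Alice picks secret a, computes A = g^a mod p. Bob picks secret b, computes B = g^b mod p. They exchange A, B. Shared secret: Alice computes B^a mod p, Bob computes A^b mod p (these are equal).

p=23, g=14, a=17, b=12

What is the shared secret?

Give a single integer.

Answer: 3

Derivation:
A = 14^17 mod 23  (bits of 17 = 10001)
  bit 0 = 1: r = r^2 * 14 mod 23 = 1^2 * 14 = 1*14 = 14
  bit 1 = 0: r = r^2 mod 23 = 14^2 = 12
  bit 2 = 0: r = r^2 mod 23 = 12^2 = 6
  bit 3 = 0: r = r^2 mod 23 = 6^2 = 13
  bit 4 = 1: r = r^2 * 14 mod 23 = 13^2 * 14 = 8*14 = 20
  -> A = 20
B = 14^12 mod 23  (bits of 12 = 1100)
  bit 0 = 1: r = r^2 * 14 mod 23 = 1^2 * 14 = 1*14 = 14
  bit 1 = 1: r = r^2 * 14 mod 23 = 14^2 * 14 = 12*14 = 7
  bit 2 = 0: r = r^2 mod 23 = 7^2 = 3
  bit 3 = 0: r = r^2 mod 23 = 3^2 = 9
  -> B = 9
s = B^a = 9^17 mod 23  (bits of 17 = 10001)
  bit 0 = 1: r = r^2 * 9 mod 23 = 1^2 * 9 = 1*9 = 9
  bit 1 = 0: r = r^2 mod 23 = 9^2 = 12
  bit 2 = 0: r = r^2 mod 23 = 12^2 = 6
  bit 3 = 0: r = r^2 mod 23 = 6^2 = 13
  bit 4 = 1: r = r^2 * 9 mod 23 = 13^2 * 9 = 8*9 = 3
  -> s = B^a = 3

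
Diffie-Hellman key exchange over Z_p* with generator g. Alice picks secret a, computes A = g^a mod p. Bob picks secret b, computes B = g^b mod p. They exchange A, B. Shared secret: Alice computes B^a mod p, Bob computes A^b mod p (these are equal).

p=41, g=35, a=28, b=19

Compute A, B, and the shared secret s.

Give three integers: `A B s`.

A = 35^28 mod 41  (bits of 28 = 11100)
  bit 0 = 1: r = r^2 * 35 mod 41 = 1^2 * 35 = 1*35 = 35
  bit 1 = 1: r = r^2 * 35 mod 41 = 35^2 * 35 = 36*35 = 30
  bit 2 = 1: r = r^2 * 35 mod 41 = 30^2 * 35 = 39*35 = 12
  bit 3 = 0: r = r^2 mod 41 = 12^2 = 21
  bit 4 = 0: r = r^2 mod 41 = 21^2 = 31
  -> A = 31
B = 35^19 mod 41  (bits of 19 = 10011)
  bit 0 = 1: r = r^2 * 35 mod 41 = 1^2 * 35 = 1*35 = 35
  bit 1 = 0: r = r^2 mod 41 = 35^2 = 36
  bit 2 = 0: r = r^2 mod 41 = 36^2 = 25
  bit 3 = 1: r = r^2 * 35 mod 41 = 25^2 * 35 = 10*35 = 22
  bit 4 = 1: r = r^2 * 35 mod 41 = 22^2 * 35 = 33*35 = 7
  -> B = 7
s = B^a = 7^28 mod 41  (bits of 28 = 11100)
  bit 0 = 1: r = r^2 * 7 mod 41 = 1^2 * 7 = 1*7 = 7
  bit 1 = 1: r = r^2 * 7 mod 41 = 7^2 * 7 = 8*7 = 15
  bit 2 = 1: r = r^2 * 7 mod 41 = 15^2 * 7 = 20*7 = 17
  bit 3 = 0: r = r^2 mod 41 = 17^2 = 2
  bit 4 = 0: r = r^2 mod 41 = 2^2 = 4
  -> s = B^a = 4

Answer: 31 7 4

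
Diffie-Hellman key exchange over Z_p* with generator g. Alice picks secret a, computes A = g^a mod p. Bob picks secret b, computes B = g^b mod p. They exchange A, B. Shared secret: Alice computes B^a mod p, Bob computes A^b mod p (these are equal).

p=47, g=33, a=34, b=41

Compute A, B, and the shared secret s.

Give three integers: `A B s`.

A = 33^34 mod 47  (bits of 34 = 100010)
  bit 0 = 1: r = r^2 * 33 mod 47 = 1^2 * 33 = 1*33 = 33
  bit 1 = 0: r = r^2 mod 47 = 33^2 = 8
  bit 2 = 0: r = r^2 mod 47 = 8^2 = 17
  bit 3 = 0: r = r^2 mod 47 = 17^2 = 7
  bit 4 = 1: r = r^2 * 33 mod 47 = 7^2 * 33 = 2*33 = 19
  bit 5 = 0: r = r^2 mod 47 = 19^2 = 32
  -> A = 32
B = 33^41 mod 47  (bits of 41 = 101001)
  bit 0 = 1: r = r^2 * 33 mod 47 = 1^2 * 33 = 1*33 = 33
  bit 1 = 0: r = r^2 mod 47 = 33^2 = 8
  bit 2 = 1: r = r^2 * 33 mod 47 = 8^2 * 33 = 17*33 = 44
  bit 3 = 0: r = r^2 mod 47 = 44^2 = 9
  bit 4 = 0: r = r^2 mod 47 = 9^2 = 34
  bit 5 = 1: r = r^2 * 33 mod 47 = 34^2 * 33 = 28*33 = 31
  -> B = 31
s = B^a = 31^34 mod 47  (bits of 34 = 100010)
  bit 0 = 1: r = r^2 * 31 mod 47 = 1^2 * 31 = 1*31 = 31
  bit 1 = 0: r = r^2 mod 47 = 31^2 = 21
  bit 2 = 0: r = r^2 mod 47 = 21^2 = 18
  bit 3 = 0: r = r^2 mod 47 = 18^2 = 42
  bit 4 = 1: r = r^2 * 31 mod 47 = 42^2 * 31 = 25*31 = 23
  bit 5 = 0: r = r^2 mod 47 = 23^2 = 12
  -> s = B^a = 12

Answer: 32 31 12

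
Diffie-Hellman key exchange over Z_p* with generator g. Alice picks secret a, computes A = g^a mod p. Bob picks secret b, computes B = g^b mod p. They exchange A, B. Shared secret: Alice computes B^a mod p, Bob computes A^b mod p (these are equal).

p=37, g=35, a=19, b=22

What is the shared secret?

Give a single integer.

A = 35^19 mod 37  (bits of 19 = 10011)
  bit 0 = 1: r = r^2 * 35 mod 37 = 1^2 * 35 = 1*35 = 35
  bit 1 = 0: r = r^2 mod 37 = 35^2 = 4
  bit 2 = 0: r = r^2 mod 37 = 4^2 = 16
  bit 3 = 1: r = r^2 * 35 mod 37 = 16^2 * 35 = 34*35 = 6
  bit 4 = 1: r = r^2 * 35 mod 37 = 6^2 * 35 = 36*35 = 2
  -> A = 2
B = 35^22 mod 37  (bits of 22 = 10110)
  bit 0 = 1: r = r^2 * 35 mod 37 = 1^2 * 35 = 1*35 = 35
  bit 1 = 0: r = r^2 mod 37 = 35^2 = 4
  bit 2 = 1: r = r^2 * 35 mod 37 = 4^2 * 35 = 16*35 = 5
  bit 3 = 1: r = r^2 * 35 mod 37 = 5^2 * 35 = 25*35 = 24
  bit 4 = 0: r = r^2 mod 37 = 24^2 = 21
  -> B = 21
s = B^a = 21^19 mod 37  (bits of 19 = 10011)
  bit 0 = 1: r = r^2 * 21 mod 37 = 1^2 * 21 = 1*21 = 21
  bit 1 = 0: r = r^2 mod 37 = 21^2 = 34
  bit 2 = 0: r = r^2 mod 37 = 34^2 = 9
  bit 3 = 1: r = r^2 * 21 mod 37 = 9^2 * 21 = 7*21 = 36
  bit 4 = 1: r = r^2 * 21 mod 37 = 36^2 * 21 = 1*21 = 21
  -> s = B^a = 21

Answer: 21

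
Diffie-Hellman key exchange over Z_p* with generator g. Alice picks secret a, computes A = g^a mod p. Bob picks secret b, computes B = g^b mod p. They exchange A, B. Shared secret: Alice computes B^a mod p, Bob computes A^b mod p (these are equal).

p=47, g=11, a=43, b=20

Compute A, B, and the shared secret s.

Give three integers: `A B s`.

A = 11^43 mod 47  (bits of 43 = 101011)
  bit 0 = 1: r = r^2 * 11 mod 47 = 1^2 * 11 = 1*11 = 11
  bit 1 = 0: r = r^2 mod 47 = 11^2 = 27
  bit 2 = 1: r = r^2 * 11 mod 47 = 27^2 * 11 = 24*11 = 29
  bit 3 = 0: r = r^2 mod 47 = 29^2 = 42
  bit 4 = 1: r = r^2 * 11 mod 47 = 42^2 * 11 = 25*11 = 40
  bit 5 = 1: r = r^2 * 11 mod 47 = 40^2 * 11 = 2*11 = 22
  -> A = 22
B = 11^20 mod 47  (bits of 20 = 10100)
  bit 0 = 1: r = r^2 * 11 mod 47 = 1^2 * 11 = 1*11 = 11
  bit 1 = 0: r = r^2 mod 47 = 11^2 = 27
  bit 2 = 1: r = r^2 * 11 mod 47 = 27^2 * 11 = 24*11 = 29
  bit 3 = 0: r = r^2 mod 47 = 29^2 = 42
  bit 4 = 0: r = r^2 mod 47 = 42^2 = 25
  -> B = 25
s = B^a = 25^43 mod 47  (bits of 43 = 101011)
  bit 0 = 1: r = r^2 * 25 mod 47 = 1^2 * 25 = 1*25 = 25
  bit 1 = 0: r = r^2 mod 47 = 25^2 = 14
  bit 2 = 1: r = r^2 * 25 mod 47 = 14^2 * 25 = 8*25 = 12
  bit 3 = 0: r = r^2 mod 47 = 12^2 = 3
  bit 4 = 1: r = r^2 * 25 mod 47 = 3^2 * 25 = 9*25 = 37
  bit 5 = 1: r = r^2 * 25 mod 47 = 37^2 * 25 = 6*25 = 9
  -> s = B^a = 9

Answer: 22 25 9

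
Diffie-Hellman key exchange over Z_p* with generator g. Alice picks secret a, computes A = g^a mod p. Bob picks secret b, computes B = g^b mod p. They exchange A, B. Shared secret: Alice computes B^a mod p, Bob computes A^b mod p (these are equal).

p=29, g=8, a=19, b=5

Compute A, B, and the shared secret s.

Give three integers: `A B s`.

Answer: 2 27 3

Derivation:
A = 8^19 mod 29  (bits of 19 = 10011)
  bit 0 = 1: r = r^2 * 8 mod 29 = 1^2 * 8 = 1*8 = 8
  bit 1 = 0: r = r^2 mod 29 = 8^2 = 6
  bit 2 = 0: r = r^2 mod 29 = 6^2 = 7
  bit 3 = 1: r = r^2 * 8 mod 29 = 7^2 * 8 = 20*8 = 15
  bit 4 = 1: r = r^2 * 8 mod 29 = 15^2 * 8 = 22*8 = 2
  -> A = 2
B = 8^5 mod 29  (bits of 5 = 101)
  bit 0 = 1: r = r^2 * 8 mod 29 = 1^2 * 8 = 1*8 = 8
  bit 1 = 0: r = r^2 mod 29 = 8^2 = 6
  bit 2 = 1: r = r^2 * 8 mod 29 = 6^2 * 8 = 7*8 = 27
  -> B = 27
s = B^a = 27^19 mod 29  (bits of 19 = 10011)
  bit 0 = 1: r = r^2 * 27 mod 29 = 1^2 * 27 = 1*27 = 27
  bit 1 = 0: r = r^2 mod 29 = 27^2 = 4
  bit 2 = 0: r = r^2 mod 29 = 4^2 = 16
  bit 3 = 1: r = r^2 * 27 mod 29 = 16^2 * 27 = 24*27 = 10
  bit 4 = 1: r = r^2 * 27 mod 29 = 10^2 * 27 = 13*27 = 3
  -> s = B^a = 3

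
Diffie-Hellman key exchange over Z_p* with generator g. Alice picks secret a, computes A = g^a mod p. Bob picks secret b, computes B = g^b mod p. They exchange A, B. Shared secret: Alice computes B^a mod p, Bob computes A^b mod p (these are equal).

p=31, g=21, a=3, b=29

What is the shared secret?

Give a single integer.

A = 21^3 mod 31  (bits of 3 = 11)
  bit 0 = 1: r = r^2 * 21 mod 31 = 1^2 * 21 = 1*21 = 21
  bit 1 = 1: r = r^2 * 21 mod 31 = 21^2 * 21 = 7*21 = 23
  -> A = 23
B = 21^29 mod 31  (bits of 29 = 11101)
  bit 0 = 1: r = r^2 * 21 mod 31 = 1^2 * 21 = 1*21 = 21
  bit 1 = 1: r = r^2 * 21 mod 31 = 21^2 * 21 = 7*21 = 23
  bit 2 = 1: r = r^2 * 21 mod 31 = 23^2 * 21 = 2*21 = 11
  bit 3 = 0: r = r^2 mod 31 = 11^2 = 28
  bit 4 = 1: r = r^2 * 21 mod 31 = 28^2 * 21 = 9*21 = 3
  -> B = 3
s = B^a = 3^3 mod 31  (bits of 3 = 11)
  bit 0 = 1: r = r^2 * 3 mod 31 = 1^2 * 3 = 1*3 = 3
  bit 1 = 1: r = r^2 * 3 mod 31 = 3^2 * 3 = 9*3 = 27
  -> s = B^a = 27

Answer: 27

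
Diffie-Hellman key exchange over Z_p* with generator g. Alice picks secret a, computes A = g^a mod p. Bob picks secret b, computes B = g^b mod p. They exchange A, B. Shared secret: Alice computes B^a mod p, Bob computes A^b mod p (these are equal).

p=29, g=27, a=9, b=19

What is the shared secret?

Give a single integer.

Answer: 21

Derivation:
A = 27^9 mod 29  (bits of 9 = 1001)
  bit 0 = 1: r = r^2 * 27 mod 29 = 1^2 * 27 = 1*27 = 27
  bit 1 = 0: r = r^2 mod 29 = 27^2 = 4
  bit 2 = 0: r = r^2 mod 29 = 4^2 = 16
  bit 3 = 1: r = r^2 * 27 mod 29 = 16^2 * 27 = 24*27 = 10
  -> A = 10
B = 27^19 mod 29  (bits of 19 = 10011)
  bit 0 = 1: r = r^2 * 27 mod 29 = 1^2 * 27 = 1*27 = 27
  bit 1 = 0: r = r^2 mod 29 = 27^2 = 4
  bit 2 = 0: r = r^2 mod 29 = 4^2 = 16
  bit 3 = 1: r = r^2 * 27 mod 29 = 16^2 * 27 = 24*27 = 10
  bit 4 = 1: r = r^2 * 27 mod 29 = 10^2 * 27 = 13*27 = 3
  -> B = 3
s = B^a = 3^9 mod 29  (bits of 9 = 1001)
  bit 0 = 1: r = r^2 * 3 mod 29 = 1^2 * 3 = 1*3 = 3
  bit 1 = 0: r = r^2 mod 29 = 3^2 = 9
  bit 2 = 0: r = r^2 mod 29 = 9^2 = 23
  bit 3 = 1: r = r^2 * 3 mod 29 = 23^2 * 3 = 7*3 = 21
  -> s = B^a = 21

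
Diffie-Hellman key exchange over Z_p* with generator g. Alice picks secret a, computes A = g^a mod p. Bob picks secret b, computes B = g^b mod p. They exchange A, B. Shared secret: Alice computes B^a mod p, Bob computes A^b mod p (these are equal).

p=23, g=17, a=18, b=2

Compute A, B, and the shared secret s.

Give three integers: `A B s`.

A = 17^18 mod 23  (bits of 18 = 10010)
  bit 0 = 1: r = r^2 * 17 mod 23 = 1^2 * 17 = 1*17 = 17
  bit 1 = 0: r = r^2 mod 23 = 17^2 = 13
  bit 2 = 0: r = r^2 mod 23 = 13^2 = 8
  bit 3 = 1: r = r^2 * 17 mod 23 = 8^2 * 17 = 18*17 = 7
  bit 4 = 0: r = r^2 mod 23 = 7^2 = 3
  -> A = 3
B = 17^2 mod 23  (bits of 2 = 10)
  bit 0 = 1: r = r^2 * 17 mod 23 = 1^2 * 17 = 1*17 = 17
  bit 1 = 0: r = r^2 mod 23 = 17^2 = 13
  -> B = 13
s = B^a = 13^18 mod 23  (bits of 18 = 10010)
  bit 0 = 1: r = r^2 * 13 mod 23 = 1^2 * 13 = 1*13 = 13
  bit 1 = 0: r = r^2 mod 23 = 13^2 = 8
  bit 2 = 0: r = r^2 mod 23 = 8^2 = 18
  bit 3 = 1: r = r^2 * 13 mod 23 = 18^2 * 13 = 2*13 = 3
  bit 4 = 0: r = r^2 mod 23 = 3^2 = 9
  -> s = B^a = 9

Answer: 3 13 9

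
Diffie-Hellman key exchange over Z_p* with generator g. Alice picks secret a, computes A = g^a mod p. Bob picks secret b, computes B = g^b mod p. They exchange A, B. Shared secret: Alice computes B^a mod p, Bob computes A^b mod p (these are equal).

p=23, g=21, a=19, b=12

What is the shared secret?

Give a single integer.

Answer: 3

Derivation:
A = 21^19 mod 23  (bits of 19 = 10011)
  bit 0 = 1: r = r^2 * 21 mod 23 = 1^2 * 21 = 1*21 = 21
  bit 1 = 0: r = r^2 mod 23 = 21^2 = 4
  bit 2 = 0: r = r^2 mod 23 = 4^2 = 16
  bit 3 = 1: r = r^2 * 21 mod 23 = 16^2 * 21 = 3*21 = 17
  bit 4 = 1: r = r^2 * 21 mod 23 = 17^2 * 21 = 13*21 = 20
  -> A = 20
B = 21^12 mod 23  (bits of 12 = 1100)
  bit 0 = 1: r = r^2 * 21 mod 23 = 1^2 * 21 = 1*21 = 21
  bit 1 = 1: r = r^2 * 21 mod 23 = 21^2 * 21 = 4*21 = 15
  bit 2 = 0: r = r^2 mod 23 = 15^2 = 18
  bit 3 = 0: r = r^2 mod 23 = 18^2 = 2
  -> B = 2
s = B^a = 2^19 mod 23  (bits of 19 = 10011)
  bit 0 = 1: r = r^2 * 2 mod 23 = 1^2 * 2 = 1*2 = 2
  bit 1 = 0: r = r^2 mod 23 = 2^2 = 4
  bit 2 = 0: r = r^2 mod 23 = 4^2 = 16
  bit 3 = 1: r = r^2 * 2 mod 23 = 16^2 * 2 = 3*2 = 6
  bit 4 = 1: r = r^2 * 2 mod 23 = 6^2 * 2 = 13*2 = 3
  -> s = B^a = 3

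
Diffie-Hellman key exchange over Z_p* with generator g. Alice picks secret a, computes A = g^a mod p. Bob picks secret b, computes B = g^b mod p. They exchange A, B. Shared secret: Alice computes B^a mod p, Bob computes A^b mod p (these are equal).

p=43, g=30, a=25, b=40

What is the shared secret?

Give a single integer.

A = 30^25 mod 43  (bits of 25 = 11001)
  bit 0 = 1: r = r^2 * 30 mod 43 = 1^2 * 30 = 1*30 = 30
  bit 1 = 1: r = r^2 * 30 mod 43 = 30^2 * 30 = 40*30 = 39
  bit 2 = 0: r = r^2 mod 43 = 39^2 = 16
  bit 3 = 0: r = r^2 mod 43 = 16^2 = 41
  bit 4 = 1: r = r^2 * 30 mod 43 = 41^2 * 30 = 4*30 = 34
  -> A = 34
B = 30^40 mod 43  (bits of 40 = 101000)
  bit 0 = 1: r = r^2 * 30 mod 43 = 1^2 * 30 = 1*30 = 30
  bit 1 = 0: r = r^2 mod 43 = 30^2 = 40
  bit 2 = 1: r = r^2 * 30 mod 43 = 40^2 * 30 = 9*30 = 12
  bit 3 = 0: r = r^2 mod 43 = 12^2 = 15
  bit 4 = 0: r = r^2 mod 43 = 15^2 = 10
  bit 5 = 0: r = r^2 mod 43 = 10^2 = 14
  -> B = 14
s = B^a = 14^25 mod 43  (bits of 25 = 11001)
  bit 0 = 1: r = r^2 * 14 mod 43 = 1^2 * 14 = 1*14 = 14
  bit 1 = 1: r = r^2 * 14 mod 43 = 14^2 * 14 = 24*14 = 35
  bit 2 = 0: r = r^2 mod 43 = 35^2 = 21
  bit 3 = 0: r = r^2 mod 43 = 21^2 = 11
  bit 4 = 1: r = r^2 * 14 mod 43 = 11^2 * 14 = 35*14 = 17
  -> s = B^a = 17

Answer: 17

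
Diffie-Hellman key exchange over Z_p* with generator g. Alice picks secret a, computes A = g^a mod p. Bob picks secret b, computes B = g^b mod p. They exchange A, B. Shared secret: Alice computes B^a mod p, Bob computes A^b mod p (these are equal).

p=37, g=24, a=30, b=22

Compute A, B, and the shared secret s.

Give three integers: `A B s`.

A = 24^30 mod 37  (bits of 30 = 11110)
  bit 0 = 1: r = r^2 * 24 mod 37 = 1^2 * 24 = 1*24 = 24
  bit 1 = 1: r = r^2 * 24 mod 37 = 24^2 * 24 = 21*24 = 23
  bit 2 = 1: r = r^2 * 24 mod 37 = 23^2 * 24 = 11*24 = 5
  bit 3 = 1: r = r^2 * 24 mod 37 = 5^2 * 24 = 25*24 = 8
  bit 4 = 0: r = r^2 mod 37 = 8^2 = 27
  -> A = 27
B = 24^22 mod 37  (bits of 22 = 10110)
  bit 0 = 1: r = r^2 * 24 mod 37 = 1^2 * 24 = 1*24 = 24
  bit 1 = 0: r = r^2 mod 37 = 24^2 = 21
  bit 2 = 1: r = r^2 * 24 mod 37 = 21^2 * 24 = 34*24 = 2
  bit 3 = 1: r = r^2 * 24 mod 37 = 2^2 * 24 = 4*24 = 22
  bit 4 = 0: r = r^2 mod 37 = 22^2 = 3
  -> B = 3
s = B^a = 3^30 mod 37  (bits of 30 = 11110)
  bit 0 = 1: r = r^2 * 3 mod 37 = 1^2 * 3 = 1*3 = 3
  bit 1 = 1: r = r^2 * 3 mod 37 = 3^2 * 3 = 9*3 = 27
  bit 2 = 1: r = r^2 * 3 mod 37 = 27^2 * 3 = 26*3 = 4
  bit 3 = 1: r = r^2 * 3 mod 37 = 4^2 * 3 = 16*3 = 11
  bit 4 = 0: r = r^2 mod 37 = 11^2 = 10
  -> s = B^a = 10

Answer: 27 3 10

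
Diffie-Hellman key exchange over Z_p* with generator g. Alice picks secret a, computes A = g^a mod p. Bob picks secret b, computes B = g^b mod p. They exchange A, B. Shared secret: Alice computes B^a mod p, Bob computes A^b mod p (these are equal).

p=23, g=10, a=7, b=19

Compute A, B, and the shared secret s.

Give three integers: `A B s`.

Answer: 14 21 10

Derivation:
A = 10^7 mod 23  (bits of 7 = 111)
  bit 0 = 1: r = r^2 * 10 mod 23 = 1^2 * 10 = 1*10 = 10
  bit 1 = 1: r = r^2 * 10 mod 23 = 10^2 * 10 = 8*10 = 11
  bit 2 = 1: r = r^2 * 10 mod 23 = 11^2 * 10 = 6*10 = 14
  -> A = 14
B = 10^19 mod 23  (bits of 19 = 10011)
  bit 0 = 1: r = r^2 * 10 mod 23 = 1^2 * 10 = 1*10 = 10
  bit 1 = 0: r = r^2 mod 23 = 10^2 = 8
  bit 2 = 0: r = r^2 mod 23 = 8^2 = 18
  bit 3 = 1: r = r^2 * 10 mod 23 = 18^2 * 10 = 2*10 = 20
  bit 4 = 1: r = r^2 * 10 mod 23 = 20^2 * 10 = 9*10 = 21
  -> B = 21
s = B^a = 21^7 mod 23  (bits of 7 = 111)
  bit 0 = 1: r = r^2 * 21 mod 23 = 1^2 * 21 = 1*21 = 21
  bit 1 = 1: r = r^2 * 21 mod 23 = 21^2 * 21 = 4*21 = 15
  bit 2 = 1: r = r^2 * 21 mod 23 = 15^2 * 21 = 18*21 = 10
  -> s = B^a = 10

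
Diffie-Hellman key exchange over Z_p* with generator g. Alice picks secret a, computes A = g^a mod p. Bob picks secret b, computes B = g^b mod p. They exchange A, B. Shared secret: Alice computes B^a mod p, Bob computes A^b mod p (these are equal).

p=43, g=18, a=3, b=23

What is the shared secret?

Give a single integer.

A = 18^3 mod 43  (bits of 3 = 11)
  bit 0 = 1: r = r^2 * 18 mod 43 = 1^2 * 18 = 1*18 = 18
  bit 1 = 1: r = r^2 * 18 mod 43 = 18^2 * 18 = 23*18 = 27
  -> A = 27
B = 18^23 mod 43  (bits of 23 = 10111)
  bit 0 = 1: r = r^2 * 18 mod 43 = 1^2 * 18 = 1*18 = 18
  bit 1 = 0: r = r^2 mod 43 = 18^2 = 23
  bit 2 = 1: r = r^2 * 18 mod 43 = 23^2 * 18 = 13*18 = 19
  bit 3 = 1: r = r^2 * 18 mod 43 = 19^2 * 18 = 17*18 = 5
  bit 4 = 1: r = r^2 * 18 mod 43 = 5^2 * 18 = 25*18 = 20
  -> B = 20
s = B^a = 20^3 mod 43  (bits of 3 = 11)
  bit 0 = 1: r = r^2 * 20 mod 43 = 1^2 * 20 = 1*20 = 20
  bit 1 = 1: r = r^2 * 20 mod 43 = 20^2 * 20 = 13*20 = 2
  -> s = B^a = 2

Answer: 2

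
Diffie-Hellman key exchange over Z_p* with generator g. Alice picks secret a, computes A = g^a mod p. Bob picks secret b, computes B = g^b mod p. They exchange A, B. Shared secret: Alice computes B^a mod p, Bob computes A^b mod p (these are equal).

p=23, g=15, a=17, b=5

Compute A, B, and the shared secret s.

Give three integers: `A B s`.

A = 15^17 mod 23  (bits of 17 = 10001)
  bit 0 = 1: r = r^2 * 15 mod 23 = 1^2 * 15 = 1*15 = 15
  bit 1 = 0: r = r^2 mod 23 = 15^2 = 18
  bit 2 = 0: r = r^2 mod 23 = 18^2 = 2
  bit 3 = 0: r = r^2 mod 23 = 2^2 = 4
  bit 4 = 1: r = r^2 * 15 mod 23 = 4^2 * 15 = 16*15 = 10
  -> A = 10
B = 15^5 mod 23  (bits of 5 = 101)
  bit 0 = 1: r = r^2 * 15 mod 23 = 1^2 * 15 = 1*15 = 15
  bit 1 = 0: r = r^2 mod 23 = 15^2 = 18
  bit 2 = 1: r = r^2 * 15 mod 23 = 18^2 * 15 = 2*15 = 7
  -> B = 7
s = B^a = 7^17 mod 23  (bits of 17 = 10001)
  bit 0 = 1: r = r^2 * 7 mod 23 = 1^2 * 7 = 1*7 = 7
  bit 1 = 0: r = r^2 mod 23 = 7^2 = 3
  bit 2 = 0: r = r^2 mod 23 = 3^2 = 9
  bit 3 = 0: r = r^2 mod 23 = 9^2 = 12
  bit 4 = 1: r = r^2 * 7 mod 23 = 12^2 * 7 = 6*7 = 19
  -> s = B^a = 19

Answer: 10 7 19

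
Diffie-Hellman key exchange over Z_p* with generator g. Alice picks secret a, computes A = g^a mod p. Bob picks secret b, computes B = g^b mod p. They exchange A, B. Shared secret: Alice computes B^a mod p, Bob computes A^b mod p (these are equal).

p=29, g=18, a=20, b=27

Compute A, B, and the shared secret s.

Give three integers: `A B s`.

Answer: 20 21 16

Derivation:
A = 18^20 mod 29  (bits of 20 = 10100)
  bit 0 = 1: r = r^2 * 18 mod 29 = 1^2 * 18 = 1*18 = 18
  bit 1 = 0: r = r^2 mod 29 = 18^2 = 5
  bit 2 = 1: r = r^2 * 18 mod 29 = 5^2 * 18 = 25*18 = 15
  bit 3 = 0: r = r^2 mod 29 = 15^2 = 22
  bit 4 = 0: r = r^2 mod 29 = 22^2 = 20
  -> A = 20
B = 18^27 mod 29  (bits of 27 = 11011)
  bit 0 = 1: r = r^2 * 18 mod 29 = 1^2 * 18 = 1*18 = 18
  bit 1 = 1: r = r^2 * 18 mod 29 = 18^2 * 18 = 5*18 = 3
  bit 2 = 0: r = r^2 mod 29 = 3^2 = 9
  bit 3 = 1: r = r^2 * 18 mod 29 = 9^2 * 18 = 23*18 = 8
  bit 4 = 1: r = r^2 * 18 mod 29 = 8^2 * 18 = 6*18 = 21
  -> B = 21
s = B^a = 21^20 mod 29  (bits of 20 = 10100)
  bit 0 = 1: r = r^2 * 21 mod 29 = 1^2 * 21 = 1*21 = 21
  bit 1 = 0: r = r^2 mod 29 = 21^2 = 6
  bit 2 = 1: r = r^2 * 21 mod 29 = 6^2 * 21 = 7*21 = 2
  bit 3 = 0: r = r^2 mod 29 = 2^2 = 4
  bit 4 = 0: r = r^2 mod 29 = 4^2 = 16
  -> s = B^a = 16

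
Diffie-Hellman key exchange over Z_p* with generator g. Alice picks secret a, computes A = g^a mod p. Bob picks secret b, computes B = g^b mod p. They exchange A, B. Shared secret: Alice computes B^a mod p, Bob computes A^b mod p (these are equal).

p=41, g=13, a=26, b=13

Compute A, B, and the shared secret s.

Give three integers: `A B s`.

A = 13^26 mod 41  (bits of 26 = 11010)
  bit 0 = 1: r = r^2 * 13 mod 41 = 1^2 * 13 = 1*13 = 13
  bit 1 = 1: r = r^2 * 13 mod 41 = 13^2 * 13 = 5*13 = 24
  bit 2 = 0: r = r^2 mod 41 = 24^2 = 2
  bit 3 = 1: r = r^2 * 13 mod 41 = 2^2 * 13 = 4*13 = 11
  bit 4 = 0: r = r^2 mod 41 = 11^2 = 39
  -> A = 39
B = 13^13 mod 41  (bits of 13 = 1101)
  bit 0 = 1: r = r^2 * 13 mod 41 = 1^2 * 13 = 1*13 = 13
  bit 1 = 1: r = r^2 * 13 mod 41 = 13^2 * 13 = 5*13 = 24
  bit 2 = 0: r = r^2 mod 41 = 24^2 = 2
  bit 3 = 1: r = r^2 * 13 mod 41 = 2^2 * 13 = 4*13 = 11
  -> B = 11
s = B^a = 11^26 mod 41  (bits of 26 = 11010)
  bit 0 = 1: r = r^2 * 11 mod 41 = 1^2 * 11 = 1*11 = 11
  bit 1 = 1: r = r^2 * 11 mod 41 = 11^2 * 11 = 39*11 = 19
  bit 2 = 0: r = r^2 mod 41 = 19^2 = 33
  bit 3 = 1: r = r^2 * 11 mod 41 = 33^2 * 11 = 23*11 = 7
  bit 4 = 0: r = r^2 mod 41 = 7^2 = 8
  -> s = B^a = 8

Answer: 39 11 8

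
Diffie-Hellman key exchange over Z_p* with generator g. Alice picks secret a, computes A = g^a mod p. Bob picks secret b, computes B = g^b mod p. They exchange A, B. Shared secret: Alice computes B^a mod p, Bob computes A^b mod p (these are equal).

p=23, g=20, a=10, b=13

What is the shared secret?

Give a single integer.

Answer: 18

Derivation:
A = 20^10 mod 23  (bits of 10 = 1010)
  bit 0 = 1: r = r^2 * 20 mod 23 = 1^2 * 20 = 1*20 = 20
  bit 1 = 0: r = r^2 mod 23 = 20^2 = 9
  bit 2 = 1: r = r^2 * 20 mod 23 = 9^2 * 20 = 12*20 = 10
  bit 3 = 0: r = r^2 mod 23 = 10^2 = 8
  -> A = 8
B = 20^13 mod 23  (bits of 13 = 1101)
  bit 0 = 1: r = r^2 * 20 mod 23 = 1^2 * 20 = 1*20 = 20
  bit 1 = 1: r = r^2 * 20 mod 23 = 20^2 * 20 = 9*20 = 19
  bit 2 = 0: r = r^2 mod 23 = 19^2 = 16
  bit 3 = 1: r = r^2 * 20 mod 23 = 16^2 * 20 = 3*20 = 14
  -> B = 14
s = B^a = 14^10 mod 23  (bits of 10 = 1010)
  bit 0 = 1: r = r^2 * 14 mod 23 = 1^2 * 14 = 1*14 = 14
  bit 1 = 0: r = r^2 mod 23 = 14^2 = 12
  bit 2 = 1: r = r^2 * 14 mod 23 = 12^2 * 14 = 6*14 = 15
  bit 3 = 0: r = r^2 mod 23 = 15^2 = 18
  -> s = B^a = 18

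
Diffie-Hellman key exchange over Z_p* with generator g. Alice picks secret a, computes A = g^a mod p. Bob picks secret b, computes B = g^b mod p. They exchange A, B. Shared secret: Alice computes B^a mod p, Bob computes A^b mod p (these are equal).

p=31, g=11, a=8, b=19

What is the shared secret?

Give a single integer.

A = 11^8 mod 31  (bits of 8 = 1000)
  bit 0 = 1: r = r^2 * 11 mod 31 = 1^2 * 11 = 1*11 = 11
  bit 1 = 0: r = r^2 mod 31 = 11^2 = 28
  bit 2 = 0: r = r^2 mod 31 = 28^2 = 9
  bit 3 = 0: r = r^2 mod 31 = 9^2 = 19
  -> A = 19
B = 11^19 mod 31  (bits of 19 = 10011)
  bit 0 = 1: r = r^2 * 11 mod 31 = 1^2 * 11 = 1*11 = 11
  bit 1 = 0: r = r^2 mod 31 = 11^2 = 28
  bit 2 = 0: r = r^2 mod 31 = 28^2 = 9
  bit 3 = 1: r = r^2 * 11 mod 31 = 9^2 * 11 = 19*11 = 23
  bit 4 = 1: r = r^2 * 11 mod 31 = 23^2 * 11 = 2*11 = 22
  -> B = 22
s = B^a = 22^8 mod 31  (bits of 8 = 1000)
  bit 0 = 1: r = r^2 * 22 mod 31 = 1^2 * 22 = 1*22 = 22
  bit 1 = 0: r = r^2 mod 31 = 22^2 = 19
  bit 2 = 0: r = r^2 mod 31 = 19^2 = 20
  bit 3 = 0: r = r^2 mod 31 = 20^2 = 28
  -> s = B^a = 28

Answer: 28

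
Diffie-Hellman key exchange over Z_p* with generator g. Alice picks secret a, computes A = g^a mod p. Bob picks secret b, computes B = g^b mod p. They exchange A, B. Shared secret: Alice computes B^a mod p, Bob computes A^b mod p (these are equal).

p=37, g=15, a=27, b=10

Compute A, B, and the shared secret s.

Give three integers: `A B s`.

A = 15^27 mod 37  (bits of 27 = 11011)
  bit 0 = 1: r = r^2 * 15 mod 37 = 1^2 * 15 = 1*15 = 15
  bit 1 = 1: r = r^2 * 15 mod 37 = 15^2 * 15 = 3*15 = 8
  bit 2 = 0: r = r^2 mod 37 = 8^2 = 27
  bit 3 = 1: r = r^2 * 15 mod 37 = 27^2 * 15 = 26*15 = 20
  bit 4 = 1: r = r^2 * 15 mod 37 = 20^2 * 15 = 30*15 = 6
  -> A = 6
B = 15^10 mod 37  (bits of 10 = 1010)
  bit 0 = 1: r = r^2 * 15 mod 37 = 1^2 * 15 = 1*15 = 15
  bit 1 = 0: r = r^2 mod 37 = 15^2 = 3
  bit 2 = 1: r = r^2 * 15 mod 37 = 3^2 * 15 = 9*15 = 24
  bit 3 = 0: r = r^2 mod 37 = 24^2 = 21
  -> B = 21
s = B^a = 21^27 mod 37  (bits of 27 = 11011)
  bit 0 = 1: r = r^2 * 21 mod 37 = 1^2 * 21 = 1*21 = 21
  bit 1 = 1: r = r^2 * 21 mod 37 = 21^2 * 21 = 34*21 = 11
  bit 2 = 0: r = r^2 mod 37 = 11^2 = 10
  bit 3 = 1: r = r^2 * 21 mod 37 = 10^2 * 21 = 26*21 = 28
  bit 4 = 1: r = r^2 * 21 mod 37 = 28^2 * 21 = 7*21 = 36
  -> s = B^a = 36

Answer: 6 21 36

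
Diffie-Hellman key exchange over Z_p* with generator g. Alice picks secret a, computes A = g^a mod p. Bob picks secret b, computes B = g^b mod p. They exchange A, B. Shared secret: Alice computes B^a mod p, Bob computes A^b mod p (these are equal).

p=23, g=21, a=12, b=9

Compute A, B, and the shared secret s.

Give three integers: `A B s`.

Answer: 2 17 6

Derivation:
A = 21^12 mod 23  (bits of 12 = 1100)
  bit 0 = 1: r = r^2 * 21 mod 23 = 1^2 * 21 = 1*21 = 21
  bit 1 = 1: r = r^2 * 21 mod 23 = 21^2 * 21 = 4*21 = 15
  bit 2 = 0: r = r^2 mod 23 = 15^2 = 18
  bit 3 = 0: r = r^2 mod 23 = 18^2 = 2
  -> A = 2
B = 21^9 mod 23  (bits of 9 = 1001)
  bit 0 = 1: r = r^2 * 21 mod 23 = 1^2 * 21 = 1*21 = 21
  bit 1 = 0: r = r^2 mod 23 = 21^2 = 4
  bit 2 = 0: r = r^2 mod 23 = 4^2 = 16
  bit 3 = 1: r = r^2 * 21 mod 23 = 16^2 * 21 = 3*21 = 17
  -> B = 17
s = B^a = 17^12 mod 23  (bits of 12 = 1100)
  bit 0 = 1: r = r^2 * 17 mod 23 = 1^2 * 17 = 1*17 = 17
  bit 1 = 1: r = r^2 * 17 mod 23 = 17^2 * 17 = 13*17 = 14
  bit 2 = 0: r = r^2 mod 23 = 14^2 = 12
  bit 3 = 0: r = r^2 mod 23 = 12^2 = 6
  -> s = B^a = 6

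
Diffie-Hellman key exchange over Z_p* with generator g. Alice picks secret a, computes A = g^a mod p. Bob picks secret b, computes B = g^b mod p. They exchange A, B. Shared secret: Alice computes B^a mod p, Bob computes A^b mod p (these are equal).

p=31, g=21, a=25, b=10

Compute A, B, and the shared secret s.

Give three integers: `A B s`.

A = 21^25 mod 31  (bits of 25 = 11001)
  bit 0 = 1: r = r^2 * 21 mod 31 = 1^2 * 21 = 1*21 = 21
  bit 1 = 1: r = r^2 * 21 mod 31 = 21^2 * 21 = 7*21 = 23
  bit 2 = 0: r = r^2 mod 31 = 23^2 = 2
  bit 3 = 0: r = r^2 mod 31 = 2^2 = 4
  bit 4 = 1: r = r^2 * 21 mod 31 = 4^2 * 21 = 16*21 = 26
  -> A = 26
B = 21^10 mod 31  (bits of 10 = 1010)
  bit 0 = 1: r = r^2 * 21 mod 31 = 1^2 * 21 = 1*21 = 21
  bit 1 = 0: r = r^2 mod 31 = 21^2 = 7
  bit 2 = 1: r = r^2 * 21 mod 31 = 7^2 * 21 = 18*21 = 6
  bit 3 = 0: r = r^2 mod 31 = 6^2 = 5
  -> B = 5
s = B^a = 5^25 mod 31  (bits of 25 = 11001)
  bit 0 = 1: r = r^2 * 5 mod 31 = 1^2 * 5 = 1*5 = 5
  bit 1 = 1: r = r^2 * 5 mod 31 = 5^2 * 5 = 25*5 = 1
  bit 2 = 0: r = r^2 mod 31 = 1^2 = 1
  bit 3 = 0: r = r^2 mod 31 = 1^2 = 1
  bit 4 = 1: r = r^2 * 5 mod 31 = 1^2 * 5 = 1*5 = 5
  -> s = B^a = 5

Answer: 26 5 5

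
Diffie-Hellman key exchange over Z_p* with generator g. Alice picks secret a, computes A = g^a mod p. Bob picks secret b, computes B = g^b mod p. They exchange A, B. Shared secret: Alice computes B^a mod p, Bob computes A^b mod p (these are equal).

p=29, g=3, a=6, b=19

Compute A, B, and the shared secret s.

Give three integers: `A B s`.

Answer: 4 18 9

Derivation:
A = 3^6 mod 29  (bits of 6 = 110)
  bit 0 = 1: r = r^2 * 3 mod 29 = 1^2 * 3 = 1*3 = 3
  bit 1 = 1: r = r^2 * 3 mod 29 = 3^2 * 3 = 9*3 = 27
  bit 2 = 0: r = r^2 mod 29 = 27^2 = 4
  -> A = 4
B = 3^19 mod 29  (bits of 19 = 10011)
  bit 0 = 1: r = r^2 * 3 mod 29 = 1^2 * 3 = 1*3 = 3
  bit 1 = 0: r = r^2 mod 29 = 3^2 = 9
  bit 2 = 0: r = r^2 mod 29 = 9^2 = 23
  bit 3 = 1: r = r^2 * 3 mod 29 = 23^2 * 3 = 7*3 = 21
  bit 4 = 1: r = r^2 * 3 mod 29 = 21^2 * 3 = 6*3 = 18
  -> B = 18
s = B^a = 18^6 mod 29  (bits of 6 = 110)
  bit 0 = 1: r = r^2 * 18 mod 29 = 1^2 * 18 = 1*18 = 18
  bit 1 = 1: r = r^2 * 18 mod 29 = 18^2 * 18 = 5*18 = 3
  bit 2 = 0: r = r^2 mod 29 = 3^2 = 9
  -> s = B^a = 9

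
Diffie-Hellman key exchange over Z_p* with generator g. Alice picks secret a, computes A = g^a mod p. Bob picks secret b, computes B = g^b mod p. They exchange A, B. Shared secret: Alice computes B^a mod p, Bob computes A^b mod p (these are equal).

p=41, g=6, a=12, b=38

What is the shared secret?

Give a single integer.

Answer: 18

Derivation:
A = 6^12 mod 41  (bits of 12 = 1100)
  bit 0 = 1: r = r^2 * 6 mod 41 = 1^2 * 6 = 1*6 = 6
  bit 1 = 1: r = r^2 * 6 mod 41 = 6^2 * 6 = 36*6 = 11
  bit 2 = 0: r = r^2 mod 41 = 11^2 = 39
  bit 3 = 0: r = r^2 mod 41 = 39^2 = 4
  -> A = 4
B = 6^38 mod 41  (bits of 38 = 100110)
  bit 0 = 1: r = r^2 * 6 mod 41 = 1^2 * 6 = 1*6 = 6
  bit 1 = 0: r = r^2 mod 41 = 6^2 = 36
  bit 2 = 0: r = r^2 mod 41 = 36^2 = 25
  bit 3 = 1: r = r^2 * 6 mod 41 = 25^2 * 6 = 10*6 = 19
  bit 4 = 1: r = r^2 * 6 mod 41 = 19^2 * 6 = 33*6 = 34
  bit 5 = 0: r = r^2 mod 41 = 34^2 = 8
  -> B = 8
s = B^a = 8^12 mod 41  (bits of 12 = 1100)
  bit 0 = 1: r = r^2 * 8 mod 41 = 1^2 * 8 = 1*8 = 8
  bit 1 = 1: r = r^2 * 8 mod 41 = 8^2 * 8 = 23*8 = 20
  bit 2 = 0: r = r^2 mod 41 = 20^2 = 31
  bit 3 = 0: r = r^2 mod 41 = 31^2 = 18
  -> s = B^a = 18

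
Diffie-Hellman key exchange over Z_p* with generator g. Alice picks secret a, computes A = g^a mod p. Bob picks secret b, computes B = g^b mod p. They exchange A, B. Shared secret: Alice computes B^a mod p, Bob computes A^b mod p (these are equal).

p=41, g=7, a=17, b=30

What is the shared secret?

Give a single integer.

Answer: 32

Derivation:
A = 7^17 mod 41  (bits of 17 = 10001)
  bit 0 = 1: r = r^2 * 7 mod 41 = 1^2 * 7 = 1*7 = 7
  bit 1 = 0: r = r^2 mod 41 = 7^2 = 8
  bit 2 = 0: r = r^2 mod 41 = 8^2 = 23
  bit 3 = 0: r = r^2 mod 41 = 23^2 = 37
  bit 4 = 1: r = r^2 * 7 mod 41 = 37^2 * 7 = 16*7 = 30
  -> A = 30
B = 7^30 mod 41  (bits of 30 = 11110)
  bit 0 = 1: r = r^2 * 7 mod 41 = 1^2 * 7 = 1*7 = 7
  bit 1 = 1: r = r^2 * 7 mod 41 = 7^2 * 7 = 8*7 = 15
  bit 2 = 1: r = r^2 * 7 mod 41 = 15^2 * 7 = 20*7 = 17
  bit 3 = 1: r = r^2 * 7 mod 41 = 17^2 * 7 = 2*7 = 14
  bit 4 = 0: r = r^2 mod 41 = 14^2 = 32
  -> B = 32
s = B^a = 32^17 mod 41  (bits of 17 = 10001)
  bit 0 = 1: r = r^2 * 32 mod 41 = 1^2 * 32 = 1*32 = 32
  bit 1 = 0: r = r^2 mod 41 = 32^2 = 40
  bit 2 = 0: r = r^2 mod 41 = 40^2 = 1
  bit 3 = 0: r = r^2 mod 41 = 1^2 = 1
  bit 4 = 1: r = r^2 * 32 mod 41 = 1^2 * 32 = 1*32 = 32
  -> s = B^a = 32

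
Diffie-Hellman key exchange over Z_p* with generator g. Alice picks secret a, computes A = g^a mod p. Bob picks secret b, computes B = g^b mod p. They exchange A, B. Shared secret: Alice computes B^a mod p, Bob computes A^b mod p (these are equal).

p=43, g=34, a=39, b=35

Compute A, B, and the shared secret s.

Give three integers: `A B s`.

Answer: 22 37 42

Derivation:
A = 34^39 mod 43  (bits of 39 = 100111)
  bit 0 = 1: r = r^2 * 34 mod 43 = 1^2 * 34 = 1*34 = 34
  bit 1 = 0: r = r^2 mod 43 = 34^2 = 38
  bit 2 = 0: r = r^2 mod 43 = 38^2 = 25
  bit 3 = 1: r = r^2 * 34 mod 43 = 25^2 * 34 = 23*34 = 8
  bit 4 = 1: r = r^2 * 34 mod 43 = 8^2 * 34 = 21*34 = 26
  bit 5 = 1: r = r^2 * 34 mod 43 = 26^2 * 34 = 31*34 = 22
  -> A = 22
B = 34^35 mod 43  (bits of 35 = 100011)
  bit 0 = 1: r = r^2 * 34 mod 43 = 1^2 * 34 = 1*34 = 34
  bit 1 = 0: r = r^2 mod 43 = 34^2 = 38
  bit 2 = 0: r = r^2 mod 43 = 38^2 = 25
  bit 3 = 0: r = r^2 mod 43 = 25^2 = 23
  bit 4 = 1: r = r^2 * 34 mod 43 = 23^2 * 34 = 13*34 = 12
  bit 5 = 1: r = r^2 * 34 mod 43 = 12^2 * 34 = 15*34 = 37
  -> B = 37
s = B^a = 37^39 mod 43  (bits of 39 = 100111)
  bit 0 = 1: r = r^2 * 37 mod 43 = 1^2 * 37 = 1*37 = 37
  bit 1 = 0: r = r^2 mod 43 = 37^2 = 36
  bit 2 = 0: r = r^2 mod 43 = 36^2 = 6
  bit 3 = 1: r = r^2 * 37 mod 43 = 6^2 * 37 = 36*37 = 42
  bit 4 = 1: r = r^2 * 37 mod 43 = 42^2 * 37 = 1*37 = 37
  bit 5 = 1: r = r^2 * 37 mod 43 = 37^2 * 37 = 36*37 = 42
  -> s = B^a = 42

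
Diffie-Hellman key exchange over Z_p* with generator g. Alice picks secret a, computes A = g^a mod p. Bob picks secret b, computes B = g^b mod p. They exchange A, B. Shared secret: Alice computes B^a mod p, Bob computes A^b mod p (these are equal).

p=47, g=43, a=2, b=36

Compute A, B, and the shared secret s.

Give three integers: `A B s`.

A = 43^2 mod 47  (bits of 2 = 10)
  bit 0 = 1: r = r^2 * 43 mod 47 = 1^2 * 43 = 1*43 = 43
  bit 1 = 0: r = r^2 mod 47 = 43^2 = 16
  -> A = 16
B = 43^36 mod 47  (bits of 36 = 100100)
  bit 0 = 1: r = r^2 * 43 mod 47 = 1^2 * 43 = 1*43 = 43
  bit 1 = 0: r = r^2 mod 47 = 43^2 = 16
  bit 2 = 0: r = r^2 mod 47 = 16^2 = 21
  bit 3 = 1: r = r^2 * 43 mod 47 = 21^2 * 43 = 18*43 = 22
  bit 4 = 0: r = r^2 mod 47 = 22^2 = 14
  bit 5 = 0: r = r^2 mod 47 = 14^2 = 8
  -> B = 8
s = B^a = 8^2 mod 47  (bits of 2 = 10)
  bit 0 = 1: r = r^2 * 8 mod 47 = 1^2 * 8 = 1*8 = 8
  bit 1 = 0: r = r^2 mod 47 = 8^2 = 17
  -> s = B^a = 17

Answer: 16 8 17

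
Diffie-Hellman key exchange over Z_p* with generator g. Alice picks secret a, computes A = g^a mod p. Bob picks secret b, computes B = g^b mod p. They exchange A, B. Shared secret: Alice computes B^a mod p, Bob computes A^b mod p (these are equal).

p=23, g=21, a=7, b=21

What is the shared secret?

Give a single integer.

A = 21^7 mod 23  (bits of 7 = 111)
  bit 0 = 1: r = r^2 * 21 mod 23 = 1^2 * 21 = 1*21 = 21
  bit 1 = 1: r = r^2 * 21 mod 23 = 21^2 * 21 = 4*21 = 15
  bit 2 = 1: r = r^2 * 21 mod 23 = 15^2 * 21 = 18*21 = 10
  -> A = 10
B = 21^21 mod 23  (bits of 21 = 10101)
  bit 0 = 1: r = r^2 * 21 mod 23 = 1^2 * 21 = 1*21 = 21
  bit 1 = 0: r = r^2 mod 23 = 21^2 = 4
  bit 2 = 1: r = r^2 * 21 mod 23 = 4^2 * 21 = 16*21 = 14
  bit 3 = 0: r = r^2 mod 23 = 14^2 = 12
  bit 4 = 1: r = r^2 * 21 mod 23 = 12^2 * 21 = 6*21 = 11
  -> B = 11
s = B^a = 11^7 mod 23  (bits of 7 = 111)
  bit 0 = 1: r = r^2 * 11 mod 23 = 1^2 * 11 = 1*11 = 11
  bit 1 = 1: r = r^2 * 11 mod 23 = 11^2 * 11 = 6*11 = 20
  bit 2 = 1: r = r^2 * 11 mod 23 = 20^2 * 11 = 9*11 = 7
  -> s = B^a = 7

Answer: 7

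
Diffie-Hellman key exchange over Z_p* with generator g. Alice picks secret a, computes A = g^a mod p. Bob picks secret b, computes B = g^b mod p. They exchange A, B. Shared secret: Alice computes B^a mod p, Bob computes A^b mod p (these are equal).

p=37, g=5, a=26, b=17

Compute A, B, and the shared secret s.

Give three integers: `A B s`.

Answer: 21 22 30

Derivation:
A = 5^26 mod 37  (bits of 26 = 11010)
  bit 0 = 1: r = r^2 * 5 mod 37 = 1^2 * 5 = 1*5 = 5
  bit 1 = 1: r = r^2 * 5 mod 37 = 5^2 * 5 = 25*5 = 14
  bit 2 = 0: r = r^2 mod 37 = 14^2 = 11
  bit 3 = 1: r = r^2 * 5 mod 37 = 11^2 * 5 = 10*5 = 13
  bit 4 = 0: r = r^2 mod 37 = 13^2 = 21
  -> A = 21
B = 5^17 mod 37  (bits of 17 = 10001)
  bit 0 = 1: r = r^2 * 5 mod 37 = 1^2 * 5 = 1*5 = 5
  bit 1 = 0: r = r^2 mod 37 = 5^2 = 25
  bit 2 = 0: r = r^2 mod 37 = 25^2 = 33
  bit 3 = 0: r = r^2 mod 37 = 33^2 = 16
  bit 4 = 1: r = r^2 * 5 mod 37 = 16^2 * 5 = 34*5 = 22
  -> B = 22
s = B^a = 22^26 mod 37  (bits of 26 = 11010)
  bit 0 = 1: r = r^2 * 22 mod 37 = 1^2 * 22 = 1*22 = 22
  bit 1 = 1: r = r^2 * 22 mod 37 = 22^2 * 22 = 3*22 = 29
  bit 2 = 0: r = r^2 mod 37 = 29^2 = 27
  bit 3 = 1: r = r^2 * 22 mod 37 = 27^2 * 22 = 26*22 = 17
  bit 4 = 0: r = r^2 mod 37 = 17^2 = 30
  -> s = B^a = 30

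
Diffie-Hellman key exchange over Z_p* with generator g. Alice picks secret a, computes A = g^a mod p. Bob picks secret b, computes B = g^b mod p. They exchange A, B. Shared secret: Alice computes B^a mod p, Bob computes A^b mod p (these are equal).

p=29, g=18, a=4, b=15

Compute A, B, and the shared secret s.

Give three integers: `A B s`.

Answer: 25 11 25

Derivation:
A = 18^4 mod 29  (bits of 4 = 100)
  bit 0 = 1: r = r^2 * 18 mod 29 = 1^2 * 18 = 1*18 = 18
  bit 1 = 0: r = r^2 mod 29 = 18^2 = 5
  bit 2 = 0: r = r^2 mod 29 = 5^2 = 25
  -> A = 25
B = 18^15 mod 29  (bits of 15 = 1111)
  bit 0 = 1: r = r^2 * 18 mod 29 = 1^2 * 18 = 1*18 = 18
  bit 1 = 1: r = r^2 * 18 mod 29 = 18^2 * 18 = 5*18 = 3
  bit 2 = 1: r = r^2 * 18 mod 29 = 3^2 * 18 = 9*18 = 17
  bit 3 = 1: r = r^2 * 18 mod 29 = 17^2 * 18 = 28*18 = 11
  -> B = 11
s = B^a = 11^4 mod 29  (bits of 4 = 100)
  bit 0 = 1: r = r^2 * 11 mod 29 = 1^2 * 11 = 1*11 = 11
  bit 1 = 0: r = r^2 mod 29 = 11^2 = 5
  bit 2 = 0: r = r^2 mod 29 = 5^2 = 25
  -> s = B^a = 25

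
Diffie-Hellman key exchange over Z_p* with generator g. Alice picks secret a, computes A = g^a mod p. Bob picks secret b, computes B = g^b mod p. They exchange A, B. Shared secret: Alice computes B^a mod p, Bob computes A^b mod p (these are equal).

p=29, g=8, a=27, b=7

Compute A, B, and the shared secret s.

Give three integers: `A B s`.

Answer: 11 17 12

Derivation:
A = 8^27 mod 29  (bits of 27 = 11011)
  bit 0 = 1: r = r^2 * 8 mod 29 = 1^2 * 8 = 1*8 = 8
  bit 1 = 1: r = r^2 * 8 mod 29 = 8^2 * 8 = 6*8 = 19
  bit 2 = 0: r = r^2 mod 29 = 19^2 = 13
  bit 3 = 1: r = r^2 * 8 mod 29 = 13^2 * 8 = 24*8 = 18
  bit 4 = 1: r = r^2 * 8 mod 29 = 18^2 * 8 = 5*8 = 11
  -> A = 11
B = 8^7 mod 29  (bits of 7 = 111)
  bit 0 = 1: r = r^2 * 8 mod 29 = 1^2 * 8 = 1*8 = 8
  bit 1 = 1: r = r^2 * 8 mod 29 = 8^2 * 8 = 6*8 = 19
  bit 2 = 1: r = r^2 * 8 mod 29 = 19^2 * 8 = 13*8 = 17
  -> B = 17
s = B^a = 17^27 mod 29  (bits of 27 = 11011)
  bit 0 = 1: r = r^2 * 17 mod 29 = 1^2 * 17 = 1*17 = 17
  bit 1 = 1: r = r^2 * 17 mod 29 = 17^2 * 17 = 28*17 = 12
  bit 2 = 0: r = r^2 mod 29 = 12^2 = 28
  bit 3 = 1: r = r^2 * 17 mod 29 = 28^2 * 17 = 1*17 = 17
  bit 4 = 1: r = r^2 * 17 mod 29 = 17^2 * 17 = 28*17 = 12
  -> s = B^a = 12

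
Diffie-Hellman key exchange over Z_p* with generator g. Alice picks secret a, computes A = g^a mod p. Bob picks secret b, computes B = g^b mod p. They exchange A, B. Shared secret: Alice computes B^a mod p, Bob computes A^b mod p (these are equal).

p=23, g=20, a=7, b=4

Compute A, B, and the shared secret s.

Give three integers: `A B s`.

Answer: 21 12 16

Derivation:
A = 20^7 mod 23  (bits of 7 = 111)
  bit 0 = 1: r = r^2 * 20 mod 23 = 1^2 * 20 = 1*20 = 20
  bit 1 = 1: r = r^2 * 20 mod 23 = 20^2 * 20 = 9*20 = 19
  bit 2 = 1: r = r^2 * 20 mod 23 = 19^2 * 20 = 16*20 = 21
  -> A = 21
B = 20^4 mod 23  (bits of 4 = 100)
  bit 0 = 1: r = r^2 * 20 mod 23 = 1^2 * 20 = 1*20 = 20
  bit 1 = 0: r = r^2 mod 23 = 20^2 = 9
  bit 2 = 0: r = r^2 mod 23 = 9^2 = 12
  -> B = 12
s = B^a = 12^7 mod 23  (bits of 7 = 111)
  bit 0 = 1: r = r^2 * 12 mod 23 = 1^2 * 12 = 1*12 = 12
  bit 1 = 1: r = r^2 * 12 mod 23 = 12^2 * 12 = 6*12 = 3
  bit 2 = 1: r = r^2 * 12 mod 23 = 3^2 * 12 = 9*12 = 16
  -> s = B^a = 16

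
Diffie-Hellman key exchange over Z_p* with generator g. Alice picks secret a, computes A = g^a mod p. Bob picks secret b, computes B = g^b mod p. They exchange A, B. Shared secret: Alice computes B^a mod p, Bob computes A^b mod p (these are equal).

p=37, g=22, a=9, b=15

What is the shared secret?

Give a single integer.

A = 22^9 mod 37  (bits of 9 = 1001)
  bit 0 = 1: r = r^2 * 22 mod 37 = 1^2 * 22 = 1*22 = 22
  bit 1 = 0: r = r^2 mod 37 = 22^2 = 3
  bit 2 = 0: r = r^2 mod 37 = 3^2 = 9
  bit 3 = 1: r = r^2 * 22 mod 37 = 9^2 * 22 = 7*22 = 6
  -> A = 6
B = 22^15 mod 37  (bits of 15 = 1111)
  bit 0 = 1: r = r^2 * 22 mod 37 = 1^2 * 22 = 1*22 = 22
  bit 1 = 1: r = r^2 * 22 mod 37 = 22^2 * 22 = 3*22 = 29
  bit 2 = 1: r = r^2 * 22 mod 37 = 29^2 * 22 = 27*22 = 2
  bit 3 = 1: r = r^2 * 22 mod 37 = 2^2 * 22 = 4*22 = 14
  -> B = 14
s = B^a = 14^9 mod 37  (bits of 9 = 1001)
  bit 0 = 1: r = r^2 * 14 mod 37 = 1^2 * 14 = 1*14 = 14
  bit 1 = 0: r = r^2 mod 37 = 14^2 = 11
  bit 2 = 0: r = r^2 mod 37 = 11^2 = 10
  bit 3 = 1: r = r^2 * 14 mod 37 = 10^2 * 14 = 26*14 = 31
  -> s = B^a = 31

Answer: 31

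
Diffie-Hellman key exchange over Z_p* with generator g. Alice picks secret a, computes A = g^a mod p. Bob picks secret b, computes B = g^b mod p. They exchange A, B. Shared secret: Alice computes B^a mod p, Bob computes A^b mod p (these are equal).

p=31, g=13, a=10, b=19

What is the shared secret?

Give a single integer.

A = 13^10 mod 31  (bits of 10 = 1010)
  bit 0 = 1: r = r^2 * 13 mod 31 = 1^2 * 13 = 1*13 = 13
  bit 1 = 0: r = r^2 mod 31 = 13^2 = 14
  bit 2 = 1: r = r^2 * 13 mod 31 = 14^2 * 13 = 10*13 = 6
  bit 3 = 0: r = r^2 mod 31 = 6^2 = 5
  -> A = 5
B = 13^19 mod 31  (bits of 19 = 10011)
  bit 0 = 1: r = r^2 * 13 mod 31 = 1^2 * 13 = 1*13 = 13
  bit 1 = 0: r = r^2 mod 31 = 13^2 = 14
  bit 2 = 0: r = r^2 mod 31 = 14^2 = 10
  bit 3 = 1: r = r^2 * 13 mod 31 = 10^2 * 13 = 7*13 = 29
  bit 4 = 1: r = r^2 * 13 mod 31 = 29^2 * 13 = 4*13 = 21
  -> B = 21
s = B^a = 21^10 mod 31  (bits of 10 = 1010)
  bit 0 = 1: r = r^2 * 21 mod 31 = 1^2 * 21 = 1*21 = 21
  bit 1 = 0: r = r^2 mod 31 = 21^2 = 7
  bit 2 = 1: r = r^2 * 21 mod 31 = 7^2 * 21 = 18*21 = 6
  bit 3 = 0: r = r^2 mod 31 = 6^2 = 5
  -> s = B^a = 5

Answer: 5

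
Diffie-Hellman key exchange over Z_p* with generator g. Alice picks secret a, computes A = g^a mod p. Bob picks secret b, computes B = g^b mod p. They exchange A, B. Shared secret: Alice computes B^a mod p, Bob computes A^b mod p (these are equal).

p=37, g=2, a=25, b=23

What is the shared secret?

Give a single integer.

A = 2^25 mod 37  (bits of 25 = 11001)
  bit 0 = 1: r = r^2 * 2 mod 37 = 1^2 * 2 = 1*2 = 2
  bit 1 = 1: r = r^2 * 2 mod 37 = 2^2 * 2 = 4*2 = 8
  bit 2 = 0: r = r^2 mod 37 = 8^2 = 27
  bit 3 = 0: r = r^2 mod 37 = 27^2 = 26
  bit 4 = 1: r = r^2 * 2 mod 37 = 26^2 * 2 = 10*2 = 20
  -> A = 20
B = 2^23 mod 37  (bits of 23 = 10111)
  bit 0 = 1: r = r^2 * 2 mod 37 = 1^2 * 2 = 1*2 = 2
  bit 1 = 0: r = r^2 mod 37 = 2^2 = 4
  bit 2 = 1: r = r^2 * 2 mod 37 = 4^2 * 2 = 16*2 = 32
  bit 3 = 1: r = r^2 * 2 mod 37 = 32^2 * 2 = 25*2 = 13
  bit 4 = 1: r = r^2 * 2 mod 37 = 13^2 * 2 = 21*2 = 5
  -> B = 5
s = B^a = 5^25 mod 37  (bits of 25 = 11001)
  bit 0 = 1: r = r^2 * 5 mod 37 = 1^2 * 5 = 1*5 = 5
  bit 1 = 1: r = r^2 * 5 mod 37 = 5^2 * 5 = 25*5 = 14
  bit 2 = 0: r = r^2 mod 37 = 14^2 = 11
  bit 3 = 0: r = r^2 mod 37 = 11^2 = 10
  bit 4 = 1: r = r^2 * 5 mod 37 = 10^2 * 5 = 26*5 = 19
  -> s = B^a = 19

Answer: 19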